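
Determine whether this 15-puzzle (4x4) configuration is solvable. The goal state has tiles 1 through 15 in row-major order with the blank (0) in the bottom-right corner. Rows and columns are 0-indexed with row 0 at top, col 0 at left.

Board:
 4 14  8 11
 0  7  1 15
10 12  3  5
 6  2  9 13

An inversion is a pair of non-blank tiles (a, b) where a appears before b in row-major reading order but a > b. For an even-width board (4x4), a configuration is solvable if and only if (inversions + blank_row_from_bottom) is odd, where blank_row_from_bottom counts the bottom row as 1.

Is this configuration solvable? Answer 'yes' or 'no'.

Inversions: 55
Blank is in row 1 (0-indexed from top), which is row 3 counting from the bottom (bottom = 1).
55 + 3 = 58, which is even, so the puzzle is not solvable.

Answer: no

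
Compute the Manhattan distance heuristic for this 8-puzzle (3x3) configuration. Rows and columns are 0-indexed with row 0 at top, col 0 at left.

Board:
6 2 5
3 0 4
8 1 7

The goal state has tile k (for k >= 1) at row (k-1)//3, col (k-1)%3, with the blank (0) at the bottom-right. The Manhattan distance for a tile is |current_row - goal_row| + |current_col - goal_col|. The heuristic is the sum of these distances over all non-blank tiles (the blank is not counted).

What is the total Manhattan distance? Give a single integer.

Answer: 16

Derivation:
Tile 6: at (0,0), goal (1,2), distance |0-1|+|0-2| = 3
Tile 2: at (0,1), goal (0,1), distance |0-0|+|1-1| = 0
Tile 5: at (0,2), goal (1,1), distance |0-1|+|2-1| = 2
Tile 3: at (1,0), goal (0,2), distance |1-0|+|0-2| = 3
Tile 4: at (1,2), goal (1,0), distance |1-1|+|2-0| = 2
Tile 8: at (2,0), goal (2,1), distance |2-2|+|0-1| = 1
Tile 1: at (2,1), goal (0,0), distance |2-0|+|1-0| = 3
Tile 7: at (2,2), goal (2,0), distance |2-2|+|2-0| = 2
Sum: 3 + 0 + 2 + 3 + 2 + 1 + 3 + 2 = 16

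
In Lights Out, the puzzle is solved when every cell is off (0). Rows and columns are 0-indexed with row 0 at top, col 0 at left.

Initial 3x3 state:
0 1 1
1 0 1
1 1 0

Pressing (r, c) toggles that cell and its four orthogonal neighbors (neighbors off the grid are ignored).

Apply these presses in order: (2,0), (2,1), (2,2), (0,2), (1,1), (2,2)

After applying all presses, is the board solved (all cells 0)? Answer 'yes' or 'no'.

After press 1 at (2,0):
0 1 1
0 0 1
0 0 0

After press 2 at (2,1):
0 1 1
0 1 1
1 1 1

After press 3 at (2,2):
0 1 1
0 1 0
1 0 0

After press 4 at (0,2):
0 0 0
0 1 1
1 0 0

After press 5 at (1,1):
0 1 0
1 0 0
1 1 0

After press 6 at (2,2):
0 1 0
1 0 1
1 0 1

Lights still on: 5

Answer: no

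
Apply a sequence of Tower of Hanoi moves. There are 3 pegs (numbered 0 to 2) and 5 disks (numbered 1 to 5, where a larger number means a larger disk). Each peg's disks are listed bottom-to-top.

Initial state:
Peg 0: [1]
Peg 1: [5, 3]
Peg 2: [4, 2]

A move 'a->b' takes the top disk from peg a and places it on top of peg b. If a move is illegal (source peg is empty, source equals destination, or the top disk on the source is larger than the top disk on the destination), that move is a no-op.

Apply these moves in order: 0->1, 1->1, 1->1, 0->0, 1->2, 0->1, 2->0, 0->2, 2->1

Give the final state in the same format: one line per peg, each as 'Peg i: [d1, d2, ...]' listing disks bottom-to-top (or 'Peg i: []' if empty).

After move 1 (0->1):
Peg 0: []
Peg 1: [5, 3, 1]
Peg 2: [4, 2]

After move 2 (1->1):
Peg 0: []
Peg 1: [5, 3, 1]
Peg 2: [4, 2]

After move 3 (1->1):
Peg 0: []
Peg 1: [5, 3, 1]
Peg 2: [4, 2]

After move 4 (0->0):
Peg 0: []
Peg 1: [5, 3, 1]
Peg 2: [4, 2]

After move 5 (1->2):
Peg 0: []
Peg 1: [5, 3]
Peg 2: [4, 2, 1]

After move 6 (0->1):
Peg 0: []
Peg 1: [5, 3]
Peg 2: [4, 2, 1]

After move 7 (2->0):
Peg 0: [1]
Peg 1: [5, 3]
Peg 2: [4, 2]

After move 8 (0->2):
Peg 0: []
Peg 1: [5, 3]
Peg 2: [4, 2, 1]

After move 9 (2->1):
Peg 0: []
Peg 1: [5, 3, 1]
Peg 2: [4, 2]

Answer: Peg 0: []
Peg 1: [5, 3, 1]
Peg 2: [4, 2]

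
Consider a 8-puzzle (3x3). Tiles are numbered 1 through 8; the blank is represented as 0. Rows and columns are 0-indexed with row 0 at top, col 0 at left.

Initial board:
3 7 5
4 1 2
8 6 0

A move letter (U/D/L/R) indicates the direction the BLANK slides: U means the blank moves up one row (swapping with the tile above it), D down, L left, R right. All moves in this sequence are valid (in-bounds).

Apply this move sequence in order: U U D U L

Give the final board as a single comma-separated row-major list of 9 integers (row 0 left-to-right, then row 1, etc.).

Answer: 3, 0, 7, 4, 1, 5, 8, 6, 2

Derivation:
After move 1 (U):
3 7 5
4 1 0
8 6 2

After move 2 (U):
3 7 0
4 1 5
8 6 2

After move 3 (D):
3 7 5
4 1 0
8 6 2

After move 4 (U):
3 7 0
4 1 5
8 6 2

After move 5 (L):
3 0 7
4 1 5
8 6 2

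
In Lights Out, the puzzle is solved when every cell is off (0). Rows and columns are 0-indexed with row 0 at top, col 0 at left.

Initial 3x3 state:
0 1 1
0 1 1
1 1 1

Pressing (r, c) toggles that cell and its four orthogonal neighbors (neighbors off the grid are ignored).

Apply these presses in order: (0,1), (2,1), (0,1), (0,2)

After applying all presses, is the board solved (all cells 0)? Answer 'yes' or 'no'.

After press 1 at (0,1):
1 0 0
0 0 1
1 1 1

After press 2 at (2,1):
1 0 0
0 1 1
0 0 0

After press 3 at (0,1):
0 1 1
0 0 1
0 0 0

After press 4 at (0,2):
0 0 0
0 0 0
0 0 0

Lights still on: 0

Answer: yes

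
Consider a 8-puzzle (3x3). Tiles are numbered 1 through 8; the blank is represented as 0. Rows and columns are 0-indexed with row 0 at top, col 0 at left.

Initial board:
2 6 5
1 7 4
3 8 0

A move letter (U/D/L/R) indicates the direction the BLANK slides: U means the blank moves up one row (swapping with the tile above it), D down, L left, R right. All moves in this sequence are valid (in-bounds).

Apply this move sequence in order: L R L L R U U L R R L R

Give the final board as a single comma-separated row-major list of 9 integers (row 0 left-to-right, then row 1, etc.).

Answer: 2, 5, 0, 1, 6, 4, 3, 7, 8

Derivation:
After move 1 (L):
2 6 5
1 7 4
3 0 8

After move 2 (R):
2 6 5
1 7 4
3 8 0

After move 3 (L):
2 6 5
1 7 4
3 0 8

After move 4 (L):
2 6 5
1 7 4
0 3 8

After move 5 (R):
2 6 5
1 7 4
3 0 8

After move 6 (U):
2 6 5
1 0 4
3 7 8

After move 7 (U):
2 0 5
1 6 4
3 7 8

After move 8 (L):
0 2 5
1 6 4
3 7 8

After move 9 (R):
2 0 5
1 6 4
3 7 8

After move 10 (R):
2 5 0
1 6 4
3 7 8

After move 11 (L):
2 0 5
1 6 4
3 7 8

After move 12 (R):
2 5 0
1 6 4
3 7 8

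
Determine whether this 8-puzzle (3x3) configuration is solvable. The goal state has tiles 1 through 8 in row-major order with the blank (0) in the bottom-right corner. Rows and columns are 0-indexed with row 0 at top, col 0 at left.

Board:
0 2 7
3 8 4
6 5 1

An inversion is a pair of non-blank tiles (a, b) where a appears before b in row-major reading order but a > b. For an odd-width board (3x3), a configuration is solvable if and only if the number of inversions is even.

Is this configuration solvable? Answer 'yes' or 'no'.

Inversions (pairs i<j in row-major order where tile[i] > tile[j] > 0): 15
15 is odd, so the puzzle is not solvable.

Answer: no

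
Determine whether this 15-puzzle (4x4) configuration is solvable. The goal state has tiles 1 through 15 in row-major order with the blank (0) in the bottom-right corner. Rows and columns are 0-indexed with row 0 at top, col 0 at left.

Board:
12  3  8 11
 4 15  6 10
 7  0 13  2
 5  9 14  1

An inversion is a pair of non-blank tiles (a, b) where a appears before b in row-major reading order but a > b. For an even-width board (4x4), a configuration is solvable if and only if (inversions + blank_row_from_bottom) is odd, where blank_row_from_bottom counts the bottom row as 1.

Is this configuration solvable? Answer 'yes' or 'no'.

Inversions: 57
Blank is in row 2 (0-indexed from top), which is row 2 counting from the bottom (bottom = 1).
57 + 2 = 59, which is odd, so the puzzle is solvable.

Answer: yes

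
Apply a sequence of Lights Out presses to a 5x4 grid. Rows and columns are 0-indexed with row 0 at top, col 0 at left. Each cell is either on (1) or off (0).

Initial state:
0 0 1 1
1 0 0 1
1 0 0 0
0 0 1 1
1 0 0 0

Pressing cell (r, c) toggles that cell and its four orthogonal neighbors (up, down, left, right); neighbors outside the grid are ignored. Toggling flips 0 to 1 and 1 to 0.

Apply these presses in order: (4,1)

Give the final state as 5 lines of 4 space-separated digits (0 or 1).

After press 1 at (4,1):
0 0 1 1
1 0 0 1
1 0 0 0
0 1 1 1
0 1 1 0

Answer: 0 0 1 1
1 0 0 1
1 0 0 0
0 1 1 1
0 1 1 0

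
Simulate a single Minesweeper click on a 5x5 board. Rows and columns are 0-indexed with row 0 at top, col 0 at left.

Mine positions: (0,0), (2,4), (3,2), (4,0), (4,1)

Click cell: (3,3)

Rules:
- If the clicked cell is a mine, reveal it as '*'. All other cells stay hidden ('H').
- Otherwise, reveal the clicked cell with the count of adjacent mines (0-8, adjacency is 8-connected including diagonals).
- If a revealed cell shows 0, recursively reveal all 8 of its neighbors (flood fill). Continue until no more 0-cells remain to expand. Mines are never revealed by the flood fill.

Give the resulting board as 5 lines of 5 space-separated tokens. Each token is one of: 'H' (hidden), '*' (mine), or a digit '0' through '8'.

H H H H H
H H H H H
H H H H H
H H H 2 H
H H H H H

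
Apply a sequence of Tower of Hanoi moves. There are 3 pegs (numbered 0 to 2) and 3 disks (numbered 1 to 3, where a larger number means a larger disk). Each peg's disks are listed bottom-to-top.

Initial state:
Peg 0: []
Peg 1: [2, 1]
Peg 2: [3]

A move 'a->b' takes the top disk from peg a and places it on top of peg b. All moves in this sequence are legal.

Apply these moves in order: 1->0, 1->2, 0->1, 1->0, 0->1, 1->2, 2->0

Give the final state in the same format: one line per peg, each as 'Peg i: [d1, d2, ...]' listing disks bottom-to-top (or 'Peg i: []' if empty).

After move 1 (1->0):
Peg 0: [1]
Peg 1: [2]
Peg 2: [3]

After move 2 (1->2):
Peg 0: [1]
Peg 1: []
Peg 2: [3, 2]

After move 3 (0->1):
Peg 0: []
Peg 1: [1]
Peg 2: [3, 2]

After move 4 (1->0):
Peg 0: [1]
Peg 1: []
Peg 2: [3, 2]

After move 5 (0->1):
Peg 0: []
Peg 1: [1]
Peg 2: [3, 2]

After move 6 (1->2):
Peg 0: []
Peg 1: []
Peg 2: [3, 2, 1]

After move 7 (2->0):
Peg 0: [1]
Peg 1: []
Peg 2: [3, 2]

Answer: Peg 0: [1]
Peg 1: []
Peg 2: [3, 2]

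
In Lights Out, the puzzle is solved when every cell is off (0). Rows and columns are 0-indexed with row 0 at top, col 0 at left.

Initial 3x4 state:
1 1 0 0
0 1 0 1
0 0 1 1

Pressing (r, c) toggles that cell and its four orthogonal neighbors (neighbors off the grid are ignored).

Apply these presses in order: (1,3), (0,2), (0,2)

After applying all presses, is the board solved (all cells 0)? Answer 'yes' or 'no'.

After press 1 at (1,3):
1 1 0 1
0 1 1 0
0 0 1 0

After press 2 at (0,2):
1 0 1 0
0 1 0 0
0 0 1 0

After press 3 at (0,2):
1 1 0 1
0 1 1 0
0 0 1 0

Lights still on: 6

Answer: no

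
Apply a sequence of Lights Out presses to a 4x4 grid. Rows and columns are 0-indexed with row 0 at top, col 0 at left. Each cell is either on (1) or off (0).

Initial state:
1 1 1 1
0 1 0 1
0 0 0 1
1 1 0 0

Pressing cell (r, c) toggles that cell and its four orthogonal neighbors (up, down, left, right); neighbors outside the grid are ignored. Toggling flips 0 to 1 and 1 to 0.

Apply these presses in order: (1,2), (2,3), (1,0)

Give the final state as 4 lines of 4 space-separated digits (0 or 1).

Answer: 0 1 0 1
1 1 1 1
1 0 0 0
1 1 0 1

Derivation:
After press 1 at (1,2):
1 1 0 1
0 0 1 0
0 0 1 1
1 1 0 0

After press 2 at (2,3):
1 1 0 1
0 0 1 1
0 0 0 0
1 1 0 1

After press 3 at (1,0):
0 1 0 1
1 1 1 1
1 0 0 0
1 1 0 1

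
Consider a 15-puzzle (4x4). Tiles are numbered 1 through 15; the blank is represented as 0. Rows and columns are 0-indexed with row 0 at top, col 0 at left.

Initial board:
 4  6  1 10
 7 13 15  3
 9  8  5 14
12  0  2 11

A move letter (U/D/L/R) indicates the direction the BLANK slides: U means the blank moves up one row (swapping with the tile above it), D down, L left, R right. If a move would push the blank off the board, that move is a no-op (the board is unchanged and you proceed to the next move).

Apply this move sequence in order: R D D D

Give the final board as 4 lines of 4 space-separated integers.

Answer:  4  6  1 10
 7 13 15  3
 9  8  5 14
12  2  0 11

Derivation:
After move 1 (R):
 4  6  1 10
 7 13 15  3
 9  8  5 14
12  2  0 11

After move 2 (D):
 4  6  1 10
 7 13 15  3
 9  8  5 14
12  2  0 11

After move 3 (D):
 4  6  1 10
 7 13 15  3
 9  8  5 14
12  2  0 11

After move 4 (D):
 4  6  1 10
 7 13 15  3
 9  8  5 14
12  2  0 11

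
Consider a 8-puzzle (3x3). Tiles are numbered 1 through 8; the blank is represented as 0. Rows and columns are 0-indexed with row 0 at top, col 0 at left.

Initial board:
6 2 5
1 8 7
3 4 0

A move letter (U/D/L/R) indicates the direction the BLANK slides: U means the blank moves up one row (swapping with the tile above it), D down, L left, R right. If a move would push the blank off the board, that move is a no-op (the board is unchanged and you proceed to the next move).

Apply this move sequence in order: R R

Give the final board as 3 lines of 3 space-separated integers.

After move 1 (R):
6 2 5
1 8 7
3 4 0

After move 2 (R):
6 2 5
1 8 7
3 4 0

Answer: 6 2 5
1 8 7
3 4 0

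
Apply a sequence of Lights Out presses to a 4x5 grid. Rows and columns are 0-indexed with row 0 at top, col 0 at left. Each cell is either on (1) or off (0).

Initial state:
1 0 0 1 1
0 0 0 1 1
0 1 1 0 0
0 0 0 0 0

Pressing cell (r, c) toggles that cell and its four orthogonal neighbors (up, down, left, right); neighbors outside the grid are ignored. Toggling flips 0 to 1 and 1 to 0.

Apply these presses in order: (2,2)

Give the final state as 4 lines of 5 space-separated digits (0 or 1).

Answer: 1 0 0 1 1
0 0 1 1 1
0 0 0 1 0
0 0 1 0 0

Derivation:
After press 1 at (2,2):
1 0 0 1 1
0 0 1 1 1
0 0 0 1 0
0 0 1 0 0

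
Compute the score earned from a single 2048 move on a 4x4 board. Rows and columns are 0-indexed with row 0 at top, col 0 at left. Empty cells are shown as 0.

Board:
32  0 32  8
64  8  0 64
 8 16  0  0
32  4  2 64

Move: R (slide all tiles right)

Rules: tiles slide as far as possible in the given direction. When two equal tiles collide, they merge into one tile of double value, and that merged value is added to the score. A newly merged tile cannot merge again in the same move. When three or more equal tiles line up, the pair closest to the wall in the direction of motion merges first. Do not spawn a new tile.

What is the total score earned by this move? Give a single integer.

Slide right:
row 0: [32, 0, 32, 8] -> [0, 0, 64, 8]  score +64 (running 64)
row 1: [64, 8, 0, 64] -> [0, 64, 8, 64]  score +0 (running 64)
row 2: [8, 16, 0, 0] -> [0, 0, 8, 16]  score +0 (running 64)
row 3: [32, 4, 2, 64] -> [32, 4, 2, 64]  score +0 (running 64)
Board after move:
 0  0 64  8
 0 64  8 64
 0  0  8 16
32  4  2 64

Answer: 64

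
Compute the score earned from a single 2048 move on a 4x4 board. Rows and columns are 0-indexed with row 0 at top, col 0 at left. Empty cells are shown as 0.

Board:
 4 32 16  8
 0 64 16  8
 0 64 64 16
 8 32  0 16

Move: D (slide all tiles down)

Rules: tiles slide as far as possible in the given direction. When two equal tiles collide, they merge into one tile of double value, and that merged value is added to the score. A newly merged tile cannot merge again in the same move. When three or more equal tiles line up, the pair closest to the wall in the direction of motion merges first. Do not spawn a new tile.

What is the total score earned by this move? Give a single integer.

Answer: 208

Derivation:
Slide down:
col 0: [4, 0, 0, 8] -> [0, 0, 4, 8]  score +0 (running 0)
col 1: [32, 64, 64, 32] -> [0, 32, 128, 32]  score +128 (running 128)
col 2: [16, 16, 64, 0] -> [0, 0, 32, 64]  score +32 (running 160)
col 3: [8, 8, 16, 16] -> [0, 0, 16, 32]  score +48 (running 208)
Board after move:
  0   0   0   0
  0  32   0   0
  4 128  32  16
  8  32  64  32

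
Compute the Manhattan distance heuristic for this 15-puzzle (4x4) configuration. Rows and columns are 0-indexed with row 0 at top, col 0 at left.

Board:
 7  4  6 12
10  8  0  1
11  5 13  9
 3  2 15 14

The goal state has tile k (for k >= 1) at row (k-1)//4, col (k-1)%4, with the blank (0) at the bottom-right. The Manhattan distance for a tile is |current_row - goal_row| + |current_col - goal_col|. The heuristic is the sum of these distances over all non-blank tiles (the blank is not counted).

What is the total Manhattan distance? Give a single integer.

Answer: 37

Derivation:
Tile 7: at (0,0), goal (1,2), distance |0-1|+|0-2| = 3
Tile 4: at (0,1), goal (0,3), distance |0-0|+|1-3| = 2
Tile 6: at (0,2), goal (1,1), distance |0-1|+|2-1| = 2
Tile 12: at (0,3), goal (2,3), distance |0-2|+|3-3| = 2
Tile 10: at (1,0), goal (2,1), distance |1-2|+|0-1| = 2
Tile 8: at (1,1), goal (1,3), distance |1-1|+|1-3| = 2
Tile 1: at (1,3), goal (0,0), distance |1-0|+|3-0| = 4
Tile 11: at (2,0), goal (2,2), distance |2-2|+|0-2| = 2
Tile 5: at (2,1), goal (1,0), distance |2-1|+|1-0| = 2
Tile 13: at (2,2), goal (3,0), distance |2-3|+|2-0| = 3
Tile 9: at (2,3), goal (2,0), distance |2-2|+|3-0| = 3
Tile 3: at (3,0), goal (0,2), distance |3-0|+|0-2| = 5
Tile 2: at (3,1), goal (0,1), distance |3-0|+|1-1| = 3
Tile 15: at (3,2), goal (3,2), distance |3-3|+|2-2| = 0
Tile 14: at (3,3), goal (3,1), distance |3-3|+|3-1| = 2
Sum: 3 + 2 + 2 + 2 + 2 + 2 + 4 + 2 + 2 + 3 + 3 + 5 + 3 + 0 + 2 = 37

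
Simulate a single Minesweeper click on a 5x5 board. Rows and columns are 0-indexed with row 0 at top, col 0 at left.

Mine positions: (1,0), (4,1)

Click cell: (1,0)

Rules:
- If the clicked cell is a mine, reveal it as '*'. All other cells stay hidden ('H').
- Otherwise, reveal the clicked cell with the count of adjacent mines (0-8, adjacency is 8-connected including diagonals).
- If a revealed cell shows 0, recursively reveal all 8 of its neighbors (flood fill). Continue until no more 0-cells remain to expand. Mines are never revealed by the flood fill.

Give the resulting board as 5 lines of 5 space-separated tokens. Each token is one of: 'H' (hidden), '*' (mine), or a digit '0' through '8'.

H H H H H
* H H H H
H H H H H
H H H H H
H H H H H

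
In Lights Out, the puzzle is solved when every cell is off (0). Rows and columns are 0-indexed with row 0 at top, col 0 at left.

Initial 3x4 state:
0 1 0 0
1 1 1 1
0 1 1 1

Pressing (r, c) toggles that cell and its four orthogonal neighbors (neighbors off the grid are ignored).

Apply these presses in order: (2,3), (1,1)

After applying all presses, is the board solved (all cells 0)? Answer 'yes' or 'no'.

Answer: yes

Derivation:
After press 1 at (2,3):
0 1 0 0
1 1 1 0
0 1 0 0

After press 2 at (1,1):
0 0 0 0
0 0 0 0
0 0 0 0

Lights still on: 0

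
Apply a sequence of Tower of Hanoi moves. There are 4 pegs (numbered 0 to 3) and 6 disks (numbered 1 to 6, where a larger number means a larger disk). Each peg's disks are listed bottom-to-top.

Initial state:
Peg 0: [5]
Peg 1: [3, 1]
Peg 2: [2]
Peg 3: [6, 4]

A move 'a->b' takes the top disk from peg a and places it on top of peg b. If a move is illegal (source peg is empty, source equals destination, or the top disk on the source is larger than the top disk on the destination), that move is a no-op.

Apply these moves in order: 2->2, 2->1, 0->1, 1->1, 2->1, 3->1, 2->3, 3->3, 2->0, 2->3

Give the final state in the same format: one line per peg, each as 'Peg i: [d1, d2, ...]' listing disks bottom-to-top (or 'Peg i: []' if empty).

After move 1 (2->2):
Peg 0: [5]
Peg 1: [3, 1]
Peg 2: [2]
Peg 3: [6, 4]

After move 2 (2->1):
Peg 0: [5]
Peg 1: [3, 1]
Peg 2: [2]
Peg 3: [6, 4]

After move 3 (0->1):
Peg 0: [5]
Peg 1: [3, 1]
Peg 2: [2]
Peg 3: [6, 4]

After move 4 (1->1):
Peg 0: [5]
Peg 1: [3, 1]
Peg 2: [2]
Peg 3: [6, 4]

After move 5 (2->1):
Peg 0: [5]
Peg 1: [3, 1]
Peg 2: [2]
Peg 3: [6, 4]

After move 6 (3->1):
Peg 0: [5]
Peg 1: [3, 1]
Peg 2: [2]
Peg 3: [6, 4]

After move 7 (2->3):
Peg 0: [5]
Peg 1: [3, 1]
Peg 2: []
Peg 3: [6, 4, 2]

After move 8 (3->3):
Peg 0: [5]
Peg 1: [3, 1]
Peg 2: []
Peg 3: [6, 4, 2]

After move 9 (2->0):
Peg 0: [5]
Peg 1: [3, 1]
Peg 2: []
Peg 3: [6, 4, 2]

After move 10 (2->3):
Peg 0: [5]
Peg 1: [3, 1]
Peg 2: []
Peg 3: [6, 4, 2]

Answer: Peg 0: [5]
Peg 1: [3, 1]
Peg 2: []
Peg 3: [6, 4, 2]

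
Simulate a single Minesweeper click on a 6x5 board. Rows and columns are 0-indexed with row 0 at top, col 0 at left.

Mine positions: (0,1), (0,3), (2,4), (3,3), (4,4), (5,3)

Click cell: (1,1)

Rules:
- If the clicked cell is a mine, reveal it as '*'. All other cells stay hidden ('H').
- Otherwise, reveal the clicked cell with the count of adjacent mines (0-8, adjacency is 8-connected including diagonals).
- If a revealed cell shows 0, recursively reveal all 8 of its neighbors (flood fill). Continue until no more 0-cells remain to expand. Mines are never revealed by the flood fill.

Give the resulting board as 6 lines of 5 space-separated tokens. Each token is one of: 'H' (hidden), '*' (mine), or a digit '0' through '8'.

H H H H H
H 1 H H H
H H H H H
H H H H H
H H H H H
H H H H H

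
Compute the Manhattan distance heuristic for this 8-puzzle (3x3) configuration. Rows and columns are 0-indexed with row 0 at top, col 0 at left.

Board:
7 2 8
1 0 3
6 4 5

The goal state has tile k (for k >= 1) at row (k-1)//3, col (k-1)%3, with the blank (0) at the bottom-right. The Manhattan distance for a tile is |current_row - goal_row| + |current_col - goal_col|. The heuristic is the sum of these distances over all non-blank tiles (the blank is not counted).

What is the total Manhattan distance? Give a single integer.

Tile 7: at (0,0), goal (2,0), distance |0-2|+|0-0| = 2
Tile 2: at (0,1), goal (0,1), distance |0-0|+|1-1| = 0
Tile 8: at (0,2), goal (2,1), distance |0-2|+|2-1| = 3
Tile 1: at (1,0), goal (0,0), distance |1-0|+|0-0| = 1
Tile 3: at (1,2), goal (0,2), distance |1-0|+|2-2| = 1
Tile 6: at (2,0), goal (1,2), distance |2-1|+|0-2| = 3
Tile 4: at (2,1), goal (1,0), distance |2-1|+|1-0| = 2
Tile 5: at (2,2), goal (1,1), distance |2-1|+|2-1| = 2
Sum: 2 + 0 + 3 + 1 + 1 + 3 + 2 + 2 = 14

Answer: 14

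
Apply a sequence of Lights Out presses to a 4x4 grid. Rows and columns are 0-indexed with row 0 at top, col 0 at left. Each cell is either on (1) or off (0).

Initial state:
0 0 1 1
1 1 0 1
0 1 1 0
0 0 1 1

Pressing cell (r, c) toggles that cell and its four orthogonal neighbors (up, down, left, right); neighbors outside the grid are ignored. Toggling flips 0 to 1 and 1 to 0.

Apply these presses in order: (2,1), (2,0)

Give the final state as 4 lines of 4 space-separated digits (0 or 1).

Answer: 0 0 1 1
0 0 0 1
0 1 0 0
1 1 1 1

Derivation:
After press 1 at (2,1):
0 0 1 1
1 0 0 1
1 0 0 0
0 1 1 1

After press 2 at (2,0):
0 0 1 1
0 0 0 1
0 1 0 0
1 1 1 1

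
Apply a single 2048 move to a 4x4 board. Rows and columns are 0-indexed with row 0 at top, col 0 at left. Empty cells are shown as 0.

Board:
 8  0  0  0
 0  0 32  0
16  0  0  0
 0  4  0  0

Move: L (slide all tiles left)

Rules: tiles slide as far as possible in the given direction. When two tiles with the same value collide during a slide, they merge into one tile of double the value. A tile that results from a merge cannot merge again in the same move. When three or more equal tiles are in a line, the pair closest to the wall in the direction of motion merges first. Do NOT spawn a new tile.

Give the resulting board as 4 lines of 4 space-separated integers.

Answer:  8  0  0  0
32  0  0  0
16  0  0  0
 4  0  0  0

Derivation:
Slide left:
row 0: [8, 0, 0, 0] -> [8, 0, 0, 0]
row 1: [0, 0, 32, 0] -> [32, 0, 0, 0]
row 2: [16, 0, 0, 0] -> [16, 0, 0, 0]
row 3: [0, 4, 0, 0] -> [4, 0, 0, 0]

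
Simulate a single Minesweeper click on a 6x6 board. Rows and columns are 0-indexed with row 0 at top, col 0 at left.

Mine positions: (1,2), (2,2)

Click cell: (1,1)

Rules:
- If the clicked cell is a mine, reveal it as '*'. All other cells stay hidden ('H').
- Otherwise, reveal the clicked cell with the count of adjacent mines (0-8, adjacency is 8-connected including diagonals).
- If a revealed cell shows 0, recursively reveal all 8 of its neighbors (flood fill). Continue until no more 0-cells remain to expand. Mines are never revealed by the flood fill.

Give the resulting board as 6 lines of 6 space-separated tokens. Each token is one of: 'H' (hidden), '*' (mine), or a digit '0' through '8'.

H H H H H H
H 2 H H H H
H H H H H H
H H H H H H
H H H H H H
H H H H H H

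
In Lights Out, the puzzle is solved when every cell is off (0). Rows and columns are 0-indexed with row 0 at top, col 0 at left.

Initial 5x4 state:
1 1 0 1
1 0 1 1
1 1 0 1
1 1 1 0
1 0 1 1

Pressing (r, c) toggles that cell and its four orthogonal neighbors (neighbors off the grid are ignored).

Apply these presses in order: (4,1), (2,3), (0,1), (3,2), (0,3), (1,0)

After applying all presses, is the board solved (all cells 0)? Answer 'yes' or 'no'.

Answer: no

Derivation:
After press 1 at (4,1):
1 1 0 1
1 0 1 1
1 1 0 1
1 0 1 0
0 1 0 1

After press 2 at (2,3):
1 1 0 1
1 0 1 0
1 1 1 0
1 0 1 1
0 1 0 1

After press 3 at (0,1):
0 0 1 1
1 1 1 0
1 1 1 0
1 0 1 1
0 1 0 1

After press 4 at (3,2):
0 0 1 1
1 1 1 0
1 1 0 0
1 1 0 0
0 1 1 1

After press 5 at (0,3):
0 0 0 0
1 1 1 1
1 1 0 0
1 1 0 0
0 1 1 1

After press 6 at (1,0):
1 0 0 0
0 0 1 1
0 1 0 0
1 1 0 0
0 1 1 1

Lights still on: 9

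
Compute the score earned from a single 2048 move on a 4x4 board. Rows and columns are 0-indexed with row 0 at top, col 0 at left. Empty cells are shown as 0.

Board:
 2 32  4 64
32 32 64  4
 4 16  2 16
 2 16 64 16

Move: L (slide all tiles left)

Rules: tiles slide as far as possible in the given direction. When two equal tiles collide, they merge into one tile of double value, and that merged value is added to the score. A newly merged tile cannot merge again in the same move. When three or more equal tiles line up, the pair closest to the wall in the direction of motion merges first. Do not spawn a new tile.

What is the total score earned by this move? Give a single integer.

Answer: 64

Derivation:
Slide left:
row 0: [2, 32, 4, 64] -> [2, 32, 4, 64]  score +0 (running 0)
row 1: [32, 32, 64, 4] -> [64, 64, 4, 0]  score +64 (running 64)
row 2: [4, 16, 2, 16] -> [4, 16, 2, 16]  score +0 (running 64)
row 3: [2, 16, 64, 16] -> [2, 16, 64, 16]  score +0 (running 64)
Board after move:
 2 32  4 64
64 64  4  0
 4 16  2 16
 2 16 64 16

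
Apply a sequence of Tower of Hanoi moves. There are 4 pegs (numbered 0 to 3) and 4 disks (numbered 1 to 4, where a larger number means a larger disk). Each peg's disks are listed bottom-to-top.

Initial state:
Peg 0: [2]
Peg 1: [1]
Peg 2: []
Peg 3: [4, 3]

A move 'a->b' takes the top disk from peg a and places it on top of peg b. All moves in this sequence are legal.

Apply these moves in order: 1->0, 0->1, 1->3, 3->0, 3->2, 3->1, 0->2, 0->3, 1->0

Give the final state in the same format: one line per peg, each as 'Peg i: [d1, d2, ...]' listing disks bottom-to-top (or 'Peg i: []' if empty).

After move 1 (1->0):
Peg 0: [2, 1]
Peg 1: []
Peg 2: []
Peg 3: [4, 3]

After move 2 (0->1):
Peg 0: [2]
Peg 1: [1]
Peg 2: []
Peg 3: [4, 3]

After move 3 (1->3):
Peg 0: [2]
Peg 1: []
Peg 2: []
Peg 3: [4, 3, 1]

After move 4 (3->0):
Peg 0: [2, 1]
Peg 1: []
Peg 2: []
Peg 3: [4, 3]

After move 5 (3->2):
Peg 0: [2, 1]
Peg 1: []
Peg 2: [3]
Peg 3: [4]

After move 6 (3->1):
Peg 0: [2, 1]
Peg 1: [4]
Peg 2: [3]
Peg 3: []

After move 7 (0->2):
Peg 0: [2]
Peg 1: [4]
Peg 2: [3, 1]
Peg 3: []

After move 8 (0->3):
Peg 0: []
Peg 1: [4]
Peg 2: [3, 1]
Peg 3: [2]

After move 9 (1->0):
Peg 0: [4]
Peg 1: []
Peg 2: [3, 1]
Peg 3: [2]

Answer: Peg 0: [4]
Peg 1: []
Peg 2: [3, 1]
Peg 3: [2]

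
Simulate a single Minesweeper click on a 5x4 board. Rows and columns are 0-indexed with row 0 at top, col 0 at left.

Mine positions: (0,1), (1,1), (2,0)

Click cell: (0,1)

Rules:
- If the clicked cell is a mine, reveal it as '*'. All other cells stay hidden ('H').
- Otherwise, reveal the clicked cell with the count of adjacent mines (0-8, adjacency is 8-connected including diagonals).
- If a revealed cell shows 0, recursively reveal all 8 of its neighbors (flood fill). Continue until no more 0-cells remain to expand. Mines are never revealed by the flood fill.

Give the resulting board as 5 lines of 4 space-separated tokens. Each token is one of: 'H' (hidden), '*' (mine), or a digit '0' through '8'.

H * H H
H H H H
H H H H
H H H H
H H H H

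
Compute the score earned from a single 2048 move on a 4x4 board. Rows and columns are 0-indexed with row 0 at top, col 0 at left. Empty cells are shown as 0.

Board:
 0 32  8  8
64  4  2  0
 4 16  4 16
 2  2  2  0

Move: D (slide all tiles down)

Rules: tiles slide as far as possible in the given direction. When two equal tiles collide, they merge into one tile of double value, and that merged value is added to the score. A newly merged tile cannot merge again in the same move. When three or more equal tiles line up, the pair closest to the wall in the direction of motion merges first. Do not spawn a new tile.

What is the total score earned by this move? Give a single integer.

Answer: 0

Derivation:
Slide down:
col 0: [0, 64, 4, 2] -> [0, 64, 4, 2]  score +0 (running 0)
col 1: [32, 4, 16, 2] -> [32, 4, 16, 2]  score +0 (running 0)
col 2: [8, 2, 4, 2] -> [8, 2, 4, 2]  score +0 (running 0)
col 3: [8, 0, 16, 0] -> [0, 0, 8, 16]  score +0 (running 0)
Board after move:
 0 32  8  0
64  4  2  0
 4 16  4  8
 2  2  2 16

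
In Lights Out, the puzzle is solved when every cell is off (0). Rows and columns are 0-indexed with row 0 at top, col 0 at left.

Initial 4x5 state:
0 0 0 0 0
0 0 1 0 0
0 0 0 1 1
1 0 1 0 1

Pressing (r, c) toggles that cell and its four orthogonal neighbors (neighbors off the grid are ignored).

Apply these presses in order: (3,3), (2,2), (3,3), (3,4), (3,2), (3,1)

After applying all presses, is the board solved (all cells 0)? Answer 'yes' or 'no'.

After press 1 at (3,3):
0 0 0 0 0
0 0 1 0 0
0 0 0 0 1
1 0 0 1 0

After press 2 at (2,2):
0 0 0 0 0
0 0 0 0 0
0 1 1 1 1
1 0 1 1 0

After press 3 at (3,3):
0 0 0 0 0
0 0 0 0 0
0 1 1 0 1
1 0 0 0 1

After press 4 at (3,4):
0 0 0 0 0
0 0 0 0 0
0 1 1 0 0
1 0 0 1 0

After press 5 at (3,2):
0 0 0 0 0
0 0 0 0 0
0 1 0 0 0
1 1 1 0 0

After press 6 at (3,1):
0 0 0 0 0
0 0 0 0 0
0 0 0 0 0
0 0 0 0 0

Lights still on: 0

Answer: yes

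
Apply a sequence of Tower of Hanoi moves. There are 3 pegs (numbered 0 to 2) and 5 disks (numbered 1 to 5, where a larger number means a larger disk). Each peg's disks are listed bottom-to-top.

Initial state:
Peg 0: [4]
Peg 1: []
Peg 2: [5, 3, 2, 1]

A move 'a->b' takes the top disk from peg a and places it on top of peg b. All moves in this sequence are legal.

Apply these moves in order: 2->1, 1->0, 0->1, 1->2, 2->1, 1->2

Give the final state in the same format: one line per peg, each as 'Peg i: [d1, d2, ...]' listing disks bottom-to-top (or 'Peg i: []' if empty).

Answer: Peg 0: [4]
Peg 1: []
Peg 2: [5, 3, 2, 1]

Derivation:
After move 1 (2->1):
Peg 0: [4]
Peg 1: [1]
Peg 2: [5, 3, 2]

After move 2 (1->0):
Peg 0: [4, 1]
Peg 1: []
Peg 2: [5, 3, 2]

After move 3 (0->1):
Peg 0: [4]
Peg 1: [1]
Peg 2: [5, 3, 2]

After move 4 (1->2):
Peg 0: [4]
Peg 1: []
Peg 2: [5, 3, 2, 1]

After move 5 (2->1):
Peg 0: [4]
Peg 1: [1]
Peg 2: [5, 3, 2]

After move 6 (1->2):
Peg 0: [4]
Peg 1: []
Peg 2: [5, 3, 2, 1]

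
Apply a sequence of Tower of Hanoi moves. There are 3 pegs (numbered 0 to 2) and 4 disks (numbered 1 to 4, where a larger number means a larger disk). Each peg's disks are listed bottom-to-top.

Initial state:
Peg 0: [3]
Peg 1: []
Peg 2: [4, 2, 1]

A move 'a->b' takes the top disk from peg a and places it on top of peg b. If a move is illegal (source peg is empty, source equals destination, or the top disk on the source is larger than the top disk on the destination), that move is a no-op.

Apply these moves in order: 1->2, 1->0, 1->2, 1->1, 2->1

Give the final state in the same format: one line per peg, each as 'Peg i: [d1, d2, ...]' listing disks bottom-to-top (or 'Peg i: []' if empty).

After move 1 (1->2):
Peg 0: [3]
Peg 1: []
Peg 2: [4, 2, 1]

After move 2 (1->0):
Peg 0: [3]
Peg 1: []
Peg 2: [4, 2, 1]

After move 3 (1->2):
Peg 0: [3]
Peg 1: []
Peg 2: [4, 2, 1]

After move 4 (1->1):
Peg 0: [3]
Peg 1: []
Peg 2: [4, 2, 1]

After move 5 (2->1):
Peg 0: [3]
Peg 1: [1]
Peg 2: [4, 2]

Answer: Peg 0: [3]
Peg 1: [1]
Peg 2: [4, 2]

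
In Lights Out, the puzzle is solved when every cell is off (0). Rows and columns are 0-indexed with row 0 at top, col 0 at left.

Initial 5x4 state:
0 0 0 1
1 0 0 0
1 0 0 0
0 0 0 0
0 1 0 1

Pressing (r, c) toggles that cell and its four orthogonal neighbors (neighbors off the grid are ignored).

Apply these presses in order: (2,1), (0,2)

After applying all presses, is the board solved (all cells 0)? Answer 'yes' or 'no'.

After press 1 at (2,1):
0 0 0 1
1 1 0 0
0 1 1 0
0 1 0 0
0 1 0 1

After press 2 at (0,2):
0 1 1 0
1 1 1 0
0 1 1 0
0 1 0 0
0 1 0 1

Lights still on: 10

Answer: no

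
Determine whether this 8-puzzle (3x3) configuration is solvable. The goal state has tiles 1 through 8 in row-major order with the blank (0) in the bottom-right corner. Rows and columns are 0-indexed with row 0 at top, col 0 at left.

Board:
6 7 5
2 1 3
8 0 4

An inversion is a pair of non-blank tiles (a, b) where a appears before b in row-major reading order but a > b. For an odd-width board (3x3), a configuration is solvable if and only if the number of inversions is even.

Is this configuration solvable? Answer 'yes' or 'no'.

Inversions (pairs i<j in row-major order where tile[i] > tile[j] > 0): 16
16 is even, so the puzzle is solvable.

Answer: yes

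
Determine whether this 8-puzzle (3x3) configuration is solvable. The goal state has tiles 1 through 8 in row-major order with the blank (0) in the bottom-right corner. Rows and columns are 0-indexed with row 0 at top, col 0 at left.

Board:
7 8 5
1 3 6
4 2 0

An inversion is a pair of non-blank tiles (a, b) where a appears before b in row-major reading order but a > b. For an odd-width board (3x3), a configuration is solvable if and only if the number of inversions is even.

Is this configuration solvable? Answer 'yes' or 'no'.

Inversions (pairs i<j in row-major order where tile[i] > tile[j] > 0): 20
20 is even, so the puzzle is solvable.

Answer: yes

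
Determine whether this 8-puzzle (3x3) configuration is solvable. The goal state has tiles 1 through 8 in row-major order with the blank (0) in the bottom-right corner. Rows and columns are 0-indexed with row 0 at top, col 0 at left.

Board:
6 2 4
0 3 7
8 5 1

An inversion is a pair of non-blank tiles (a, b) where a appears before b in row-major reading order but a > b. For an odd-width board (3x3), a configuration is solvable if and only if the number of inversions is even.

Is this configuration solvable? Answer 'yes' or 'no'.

Inversions (pairs i<j in row-major order where tile[i] > tile[j] > 0): 14
14 is even, so the puzzle is solvable.

Answer: yes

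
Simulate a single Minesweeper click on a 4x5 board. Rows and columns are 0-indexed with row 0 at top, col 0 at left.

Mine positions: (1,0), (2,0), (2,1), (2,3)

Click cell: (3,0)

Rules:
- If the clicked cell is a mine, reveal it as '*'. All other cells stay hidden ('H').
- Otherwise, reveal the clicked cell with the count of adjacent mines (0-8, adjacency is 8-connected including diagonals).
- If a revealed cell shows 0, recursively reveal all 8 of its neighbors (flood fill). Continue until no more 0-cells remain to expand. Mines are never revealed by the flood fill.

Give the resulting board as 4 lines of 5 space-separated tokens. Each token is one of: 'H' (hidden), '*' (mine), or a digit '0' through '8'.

H H H H H
H H H H H
H H H H H
2 H H H H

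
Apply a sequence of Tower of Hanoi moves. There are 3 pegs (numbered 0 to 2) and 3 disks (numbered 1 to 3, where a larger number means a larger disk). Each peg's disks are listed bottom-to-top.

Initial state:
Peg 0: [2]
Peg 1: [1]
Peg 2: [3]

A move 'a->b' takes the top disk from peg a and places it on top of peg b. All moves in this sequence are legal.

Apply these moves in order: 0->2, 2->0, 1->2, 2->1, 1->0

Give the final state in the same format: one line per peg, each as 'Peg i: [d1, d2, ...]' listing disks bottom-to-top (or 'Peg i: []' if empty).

After move 1 (0->2):
Peg 0: []
Peg 1: [1]
Peg 2: [3, 2]

After move 2 (2->0):
Peg 0: [2]
Peg 1: [1]
Peg 2: [3]

After move 3 (1->2):
Peg 0: [2]
Peg 1: []
Peg 2: [3, 1]

After move 4 (2->1):
Peg 0: [2]
Peg 1: [1]
Peg 2: [3]

After move 5 (1->0):
Peg 0: [2, 1]
Peg 1: []
Peg 2: [3]

Answer: Peg 0: [2, 1]
Peg 1: []
Peg 2: [3]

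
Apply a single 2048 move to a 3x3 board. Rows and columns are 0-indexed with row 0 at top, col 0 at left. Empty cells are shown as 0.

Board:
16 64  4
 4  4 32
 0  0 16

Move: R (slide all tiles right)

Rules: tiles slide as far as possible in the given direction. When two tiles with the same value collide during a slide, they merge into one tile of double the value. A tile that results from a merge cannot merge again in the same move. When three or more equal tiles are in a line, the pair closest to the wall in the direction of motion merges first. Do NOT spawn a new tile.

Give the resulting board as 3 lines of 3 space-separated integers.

Answer: 16 64  4
 0  8 32
 0  0 16

Derivation:
Slide right:
row 0: [16, 64, 4] -> [16, 64, 4]
row 1: [4, 4, 32] -> [0, 8, 32]
row 2: [0, 0, 16] -> [0, 0, 16]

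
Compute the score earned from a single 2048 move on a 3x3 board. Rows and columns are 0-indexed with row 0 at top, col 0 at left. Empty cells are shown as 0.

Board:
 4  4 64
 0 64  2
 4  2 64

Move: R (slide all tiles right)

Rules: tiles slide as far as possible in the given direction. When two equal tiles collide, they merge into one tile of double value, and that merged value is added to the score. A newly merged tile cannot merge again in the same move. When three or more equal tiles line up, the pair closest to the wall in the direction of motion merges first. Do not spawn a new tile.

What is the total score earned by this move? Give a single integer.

Slide right:
row 0: [4, 4, 64] -> [0, 8, 64]  score +8 (running 8)
row 1: [0, 64, 2] -> [0, 64, 2]  score +0 (running 8)
row 2: [4, 2, 64] -> [4, 2, 64]  score +0 (running 8)
Board after move:
 0  8 64
 0 64  2
 4  2 64

Answer: 8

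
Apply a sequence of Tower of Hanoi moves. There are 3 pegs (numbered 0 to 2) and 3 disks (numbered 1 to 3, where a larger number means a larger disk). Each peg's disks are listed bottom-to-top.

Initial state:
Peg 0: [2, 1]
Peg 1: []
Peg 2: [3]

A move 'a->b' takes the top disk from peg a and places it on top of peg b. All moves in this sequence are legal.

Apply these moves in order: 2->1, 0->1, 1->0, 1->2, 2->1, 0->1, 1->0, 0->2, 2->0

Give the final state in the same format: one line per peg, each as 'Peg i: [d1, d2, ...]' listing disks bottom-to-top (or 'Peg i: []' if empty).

Answer: Peg 0: [2, 1]
Peg 1: [3]
Peg 2: []

Derivation:
After move 1 (2->1):
Peg 0: [2, 1]
Peg 1: [3]
Peg 2: []

After move 2 (0->1):
Peg 0: [2]
Peg 1: [3, 1]
Peg 2: []

After move 3 (1->0):
Peg 0: [2, 1]
Peg 1: [3]
Peg 2: []

After move 4 (1->2):
Peg 0: [2, 1]
Peg 1: []
Peg 2: [3]

After move 5 (2->1):
Peg 0: [2, 1]
Peg 1: [3]
Peg 2: []

After move 6 (0->1):
Peg 0: [2]
Peg 1: [3, 1]
Peg 2: []

After move 7 (1->0):
Peg 0: [2, 1]
Peg 1: [3]
Peg 2: []

After move 8 (0->2):
Peg 0: [2]
Peg 1: [3]
Peg 2: [1]

After move 9 (2->0):
Peg 0: [2, 1]
Peg 1: [3]
Peg 2: []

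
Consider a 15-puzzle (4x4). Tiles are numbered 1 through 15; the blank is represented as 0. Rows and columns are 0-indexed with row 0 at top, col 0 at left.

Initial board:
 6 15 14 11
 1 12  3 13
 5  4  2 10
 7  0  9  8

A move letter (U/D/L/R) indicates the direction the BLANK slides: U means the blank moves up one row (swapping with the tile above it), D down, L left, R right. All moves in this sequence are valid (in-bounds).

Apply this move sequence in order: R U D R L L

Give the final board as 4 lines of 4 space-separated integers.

Answer:  6 15 14 11
 1 12  3 13
 5  4  2 10
 7  0  9  8

Derivation:
After move 1 (R):
 6 15 14 11
 1 12  3 13
 5  4  2 10
 7  9  0  8

After move 2 (U):
 6 15 14 11
 1 12  3 13
 5  4  0 10
 7  9  2  8

After move 3 (D):
 6 15 14 11
 1 12  3 13
 5  4  2 10
 7  9  0  8

After move 4 (R):
 6 15 14 11
 1 12  3 13
 5  4  2 10
 7  9  8  0

After move 5 (L):
 6 15 14 11
 1 12  3 13
 5  4  2 10
 7  9  0  8

After move 6 (L):
 6 15 14 11
 1 12  3 13
 5  4  2 10
 7  0  9  8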